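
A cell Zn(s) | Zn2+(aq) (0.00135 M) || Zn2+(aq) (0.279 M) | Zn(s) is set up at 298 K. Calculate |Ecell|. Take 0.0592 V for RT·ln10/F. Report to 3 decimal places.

0.069 V

For a concentration cell E°cell = 0, since both electrodes use the same couple.
The compartment with the higher Zn2+(aq) concentration (0.279 M) acts as the cathode; ions are reduced there and produced at the dilute (0.00135 M) anode.
With n = 2, Ecell = −(0.0592/2)·log([dilute]/[conc]) = −(0.0592/2)·log(0.00135/0.279) = +0.069 V.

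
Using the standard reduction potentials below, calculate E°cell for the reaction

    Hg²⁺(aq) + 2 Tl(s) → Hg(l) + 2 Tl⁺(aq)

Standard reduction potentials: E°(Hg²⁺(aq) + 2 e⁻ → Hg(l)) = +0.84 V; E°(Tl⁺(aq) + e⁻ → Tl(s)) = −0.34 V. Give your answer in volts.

+1.18 V

In the reaction as written, Hg²⁺(aq) is reduced (cathode) and Tl⁺(aq) is produced by oxidation at the anode.
E°cell = E°(cathode) − E°(anode) = +0.84 − (−0.34) = +1.18 V.
The positive value indicates the reaction is spontaneous as written.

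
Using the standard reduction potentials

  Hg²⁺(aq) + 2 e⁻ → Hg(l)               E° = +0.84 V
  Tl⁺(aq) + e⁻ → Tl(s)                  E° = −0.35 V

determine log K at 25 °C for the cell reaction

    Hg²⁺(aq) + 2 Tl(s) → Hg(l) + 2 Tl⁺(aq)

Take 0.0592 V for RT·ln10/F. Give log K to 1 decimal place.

The Hg²⁺/Hg couple is reduced (cathode); E°cell = +0.84 − (−0.35) = +1.19 V with n = 2.
At equilibrium E = 0, so log K = nE°cell / 0.0592 = (2)(+1.19) / 0.0592 = 40.2.

log K = 40.2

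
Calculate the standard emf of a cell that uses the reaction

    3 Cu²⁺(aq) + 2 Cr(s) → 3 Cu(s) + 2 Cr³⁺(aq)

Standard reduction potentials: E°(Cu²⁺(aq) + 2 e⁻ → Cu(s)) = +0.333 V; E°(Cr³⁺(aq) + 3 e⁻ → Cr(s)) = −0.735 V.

+1.068 V

Cu²⁺(aq) gains electrons, so the Cu²⁺/Cu couple is the cathode; the Cr³⁺/Cr couple is the anode.
E°cell = E°(cathode) − E°(anode) = +0.333 − (−0.735) = +1.068 V.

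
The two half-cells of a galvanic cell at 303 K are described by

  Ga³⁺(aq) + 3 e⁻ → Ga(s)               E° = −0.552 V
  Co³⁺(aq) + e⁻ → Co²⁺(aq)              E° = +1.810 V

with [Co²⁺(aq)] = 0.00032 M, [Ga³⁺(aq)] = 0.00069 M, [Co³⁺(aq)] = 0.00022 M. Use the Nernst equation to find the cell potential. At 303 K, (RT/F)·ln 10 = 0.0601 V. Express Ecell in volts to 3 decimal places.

+2.416 V

Since E°(Co³⁺/Co²⁺) > E°(Ga³⁺/Ga), Co³⁺/Co²⁺ serves as the cathode.
E°cell = E°cat − E°an = +1.810 − (−0.552) = +2.362 V; n = 3.
The balanced reaction is 3 Co³⁺(aq) + Ga(s) → 3 Co²⁺(aq) + Ga³⁺(aq), so Q = ([Co²⁺(aq)]^3·[Ga³⁺(aq)]) / [Co³⁺(aq)]^3 = 0.00212 and log Q = −2.673.
By the Nernst equation, E = +2.362 − (0.0601/3)·(−2.673) = +2.416 V.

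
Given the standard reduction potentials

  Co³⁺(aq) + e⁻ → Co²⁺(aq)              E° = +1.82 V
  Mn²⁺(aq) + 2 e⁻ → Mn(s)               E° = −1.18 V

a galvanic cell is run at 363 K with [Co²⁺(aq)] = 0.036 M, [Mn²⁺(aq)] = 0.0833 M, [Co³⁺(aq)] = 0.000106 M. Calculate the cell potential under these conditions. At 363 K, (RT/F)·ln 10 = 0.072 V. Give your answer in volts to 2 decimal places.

The Co³⁺/Co²⁺ couple has the more positive E°, so it is the cathode; Mn²⁺/Mn is the anode.
E°cell = +1.82 − (−1.18) = +3.00 V, with n = 2 electrons transferred.
For the overall reaction 2 Co³⁺(aq) + Mn(s) → 2 Co²⁺(aq) + Mn²⁺(aq), Q = ([Co²⁺(aq)]^2·[Mn²⁺(aq)]) / [Co³⁺(aq)]^2 = 9.61×10^3, giving log Q = 3.983.
By the Nernst equation, E = +3.00 − (0.072/2)·(3.983) = +2.86 V.

+2.86 V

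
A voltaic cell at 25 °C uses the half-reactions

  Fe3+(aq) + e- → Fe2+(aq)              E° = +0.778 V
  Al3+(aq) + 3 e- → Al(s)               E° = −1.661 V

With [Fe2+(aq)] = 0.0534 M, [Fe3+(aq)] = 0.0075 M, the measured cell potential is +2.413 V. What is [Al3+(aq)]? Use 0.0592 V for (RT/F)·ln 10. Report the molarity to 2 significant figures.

0.058 M

Fe³⁺/Fe²⁺ is the cathode (higher E°); E°cell = +0.778 − (−1.661) = +2.439 V with n = 3.
Rearranging E = E° − (0.0592/n)·log Q gives log Q = 3(+2.439 − (+2.413))/0.0592 = 1.318.
Balancing electrons gives 3 Fe3+(aq) + Al(s) → 3 Fe2+(aq) + Al3+(aq); thus Q = ([Fe2+(aq)]^3·[Al3+(aq)]) / [Fe3+(aq)]^3.
Solving for the unknown gives log [Al3+(aq)] = −1.239, so [Al3+(aq)] ≈ 0.058 M.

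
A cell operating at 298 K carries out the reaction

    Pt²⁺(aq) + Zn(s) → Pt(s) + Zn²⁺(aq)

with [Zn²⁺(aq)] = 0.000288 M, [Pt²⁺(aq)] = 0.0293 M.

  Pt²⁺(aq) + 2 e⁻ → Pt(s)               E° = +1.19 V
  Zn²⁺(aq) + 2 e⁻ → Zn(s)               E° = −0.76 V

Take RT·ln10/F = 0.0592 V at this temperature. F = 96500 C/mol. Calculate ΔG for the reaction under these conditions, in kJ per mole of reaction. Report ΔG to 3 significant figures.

E°cell = +1.19 − (−0.76) = +1.95 V; the balanced reaction transfers n = 2 electrons.
The reaction quotient is [Zn²⁺(aq)] / [Pt²⁺(aq)] = 0.00983; by Nernst, E = +1.95 − (0.0592/2)(−2.007) = +2.0094 V.
Then ΔG = −nFE = −2 × 96500 × +2.0094 J/mol = −388 kJ/mol.

−388 kJ/mol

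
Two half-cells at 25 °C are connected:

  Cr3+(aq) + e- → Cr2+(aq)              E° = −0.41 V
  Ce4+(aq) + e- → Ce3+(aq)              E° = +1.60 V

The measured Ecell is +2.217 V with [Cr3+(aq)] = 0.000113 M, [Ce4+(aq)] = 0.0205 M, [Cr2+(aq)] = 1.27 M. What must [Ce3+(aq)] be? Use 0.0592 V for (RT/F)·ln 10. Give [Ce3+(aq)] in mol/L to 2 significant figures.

0.073 M

The Ce⁴⁺/Ce³⁺ couple has the larger reduction potential, so it is the cathode: E°cell = +1.60 − (−0.41) = +2.01 V and n = 1.
Rearranging E = E° − (0.0592/n)·log Q gives log Q = 1(+2.01 − (+2.217))/0.0592 = −3.497.
Balancing electrons gives Ce4+(aq) + Cr2+(aq) → Ce3+(aq) + Cr3+(aq); thus Q = ([Ce3+(aq)]·[Cr3+(aq)]) / ([Ce4+(aq)]·[Cr2+(aq)]).
Isolating [Ce3+(aq)] in Q = 10^{−3.497} yields log [Ce3+(aq)] = −1.135, i.e. 0.073 M.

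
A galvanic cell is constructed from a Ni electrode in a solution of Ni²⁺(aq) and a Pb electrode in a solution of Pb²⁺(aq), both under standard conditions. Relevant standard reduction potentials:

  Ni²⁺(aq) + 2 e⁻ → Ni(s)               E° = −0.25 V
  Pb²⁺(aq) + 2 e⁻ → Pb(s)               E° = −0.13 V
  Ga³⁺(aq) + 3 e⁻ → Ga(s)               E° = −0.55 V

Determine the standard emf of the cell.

+0.12 V

Of the two couples in this cell, the one with the more positive reduction potential is reduced at the cathode: here that is Pb²⁺/Pb (−0.13 V); Ni²⁺/Ni (−0.25 V) is the anode.
E°cell = E°(cathode) − E°(anode) = −0.13 − (−0.25) = +0.12 V.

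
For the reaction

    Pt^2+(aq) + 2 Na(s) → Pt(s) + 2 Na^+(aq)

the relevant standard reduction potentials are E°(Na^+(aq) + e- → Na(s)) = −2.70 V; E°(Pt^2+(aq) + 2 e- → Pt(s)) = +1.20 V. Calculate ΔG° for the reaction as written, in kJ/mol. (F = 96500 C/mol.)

In the reaction as written Pt^2+(aq) is reduced, so the Pt²⁺/Pt couple is the cathode and Na⁺/Na is the anode.
E°cell = +1.20 − (−2.70) = +3.90 V; balancing electrons gives n = 2.
ΔG° = −nFE°cell = −(2)(96500)(+3.90) J/mol = −753 kJ/mol.

−753 kJ/mol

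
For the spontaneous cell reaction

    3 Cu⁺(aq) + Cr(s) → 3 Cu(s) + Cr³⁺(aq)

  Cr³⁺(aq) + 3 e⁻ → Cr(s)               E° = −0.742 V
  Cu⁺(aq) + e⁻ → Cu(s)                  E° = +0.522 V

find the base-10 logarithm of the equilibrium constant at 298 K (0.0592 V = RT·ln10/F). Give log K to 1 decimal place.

log K = 64.1

The Cu⁺/Cu couple is reduced (cathode); E°cell = +0.522 − (−0.742) = +1.264 V with n = 3.
At equilibrium E = 0, so log K = nE°cell / 0.0592 = (3)(+1.264) / 0.0592 = 64.1.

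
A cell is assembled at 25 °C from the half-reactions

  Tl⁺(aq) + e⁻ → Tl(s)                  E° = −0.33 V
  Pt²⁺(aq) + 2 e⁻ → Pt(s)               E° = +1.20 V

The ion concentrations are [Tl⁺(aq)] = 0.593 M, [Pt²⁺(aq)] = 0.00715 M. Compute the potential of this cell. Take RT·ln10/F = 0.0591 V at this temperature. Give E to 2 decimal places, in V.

The Pt²⁺/Pt couple has the more positive E°, so it is the cathode; Tl⁺/Tl is the anode.
E°cell = +1.20 − (−0.33) = +1.53 V, with n = 2 electrons transferred.
The balanced reaction is Pt²⁺(aq) + 2 Tl(s) → Pt(s) + 2 Tl⁺(aq), so Q = [Tl⁺(aq)]^2 / [Pt²⁺(aq)] = 49.2 and log Q = 1.692.
E = E° − (0.0591/n)·log Q = +1.53 − (0.0591/2)(1.692) = +1.48 V.

+1.48 V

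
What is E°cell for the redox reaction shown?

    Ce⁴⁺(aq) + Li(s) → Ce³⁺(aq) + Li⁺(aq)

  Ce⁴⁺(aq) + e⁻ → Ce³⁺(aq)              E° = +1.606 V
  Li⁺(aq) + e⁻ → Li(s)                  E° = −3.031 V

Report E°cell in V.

+4.637 V

In the reaction as written, Ce⁴⁺(aq) is reduced (cathode) and Li⁺(aq) is produced by oxidation at the anode.
E°cell = E°(cathode) − E°(anode) = +1.606 − (−3.031) = +4.637 V.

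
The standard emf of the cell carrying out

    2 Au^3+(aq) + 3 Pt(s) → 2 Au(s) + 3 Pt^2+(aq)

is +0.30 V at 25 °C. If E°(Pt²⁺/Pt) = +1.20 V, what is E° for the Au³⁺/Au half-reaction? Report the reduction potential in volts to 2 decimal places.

In the reaction as written the Au³⁺/Au couple is reduced (cathode) and Pt²⁺/Pt is oxidized (anode), so E°cell = E°(Au³⁺/Au) − E°(Pt²⁺/Pt).
E°(Au³⁺/Au) = E°cell + E°(anode) = +0.30 + (+1.20) = +1.50 V.

+1.50 V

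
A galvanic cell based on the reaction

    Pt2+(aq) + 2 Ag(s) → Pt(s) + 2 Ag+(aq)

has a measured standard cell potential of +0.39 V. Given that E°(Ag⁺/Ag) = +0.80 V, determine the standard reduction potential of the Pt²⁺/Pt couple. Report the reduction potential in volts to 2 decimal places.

+1.19 V

In the reaction as written the Pt²⁺/Pt couple is reduced (cathode) and Ag⁺/Ag is oxidized (anode), so E°cell = E°(Pt²⁺/Pt) − E°(Ag⁺/Ag).
E°(Pt²⁺/Pt) = E°cell + E°(anode) = +0.39 + (+0.80) = +1.19 V.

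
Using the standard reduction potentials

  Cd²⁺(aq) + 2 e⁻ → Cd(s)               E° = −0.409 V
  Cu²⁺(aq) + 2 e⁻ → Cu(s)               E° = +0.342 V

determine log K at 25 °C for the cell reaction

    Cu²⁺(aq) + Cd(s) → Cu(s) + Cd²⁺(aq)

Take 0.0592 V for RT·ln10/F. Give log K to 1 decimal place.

The Cu²⁺/Cu couple is reduced (cathode); E°cell = +0.342 − (−0.409) = +0.751 V with n = 2.
At equilibrium E = 0, so log K = nE°cell / 0.0592 = (2)(+0.751) / 0.0592 = 25.4.

log K = 25.4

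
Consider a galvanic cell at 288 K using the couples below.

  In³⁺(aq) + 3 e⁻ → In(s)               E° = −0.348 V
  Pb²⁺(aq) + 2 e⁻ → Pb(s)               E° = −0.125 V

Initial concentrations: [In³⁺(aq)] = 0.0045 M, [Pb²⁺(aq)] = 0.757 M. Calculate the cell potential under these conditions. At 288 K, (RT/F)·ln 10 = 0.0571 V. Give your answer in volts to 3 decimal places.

The Pb²⁺/Pb couple has the more positive E°, so it is the cathode; In³⁺/In is the anode.
The standard potential is −0.125 − (−0.348) = +0.223 V and the balanced reaction transfers n = 6 electrons.
Balancing gives 3 Pb²⁺(aq) + 2 In(s) → 3 Pb(s) + 2 In³⁺(aq); hence Q = [In³⁺(aq)]^2 / [Pb²⁺(aq)]^3 = 4.67×10^−5 (log Q = −4.331).
By the Nernst equation, E = +0.223 − (0.0571/6)·(−4.331) = +0.264 V.

+0.264 V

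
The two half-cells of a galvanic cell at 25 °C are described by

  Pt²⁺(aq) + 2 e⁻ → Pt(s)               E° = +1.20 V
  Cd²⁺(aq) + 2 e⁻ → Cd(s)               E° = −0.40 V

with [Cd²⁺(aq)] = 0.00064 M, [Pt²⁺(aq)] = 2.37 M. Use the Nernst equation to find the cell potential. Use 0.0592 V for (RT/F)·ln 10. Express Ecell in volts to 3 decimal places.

Pt²⁺/Pt is reduced (cathode, E° = +1.20 V) and Cd²⁺/Cd is oxidized (anode).
E°cell = E°cat − E°an = +1.20 − (−0.40) = +1.60 V; n = 2.
Balancing gives Pt²⁺(aq) + Cd(s) → Pt(s) + Cd²⁺(aq); hence Q = [Cd²⁺(aq)] / [Pt²⁺(aq)] = 0.00027 (log Q = −3.569).
Applying E = E° − (RT ln10/nF)·log Q gives +1.60 − (0.0592/2)(−3.569) = +1.706 V.

+1.706 V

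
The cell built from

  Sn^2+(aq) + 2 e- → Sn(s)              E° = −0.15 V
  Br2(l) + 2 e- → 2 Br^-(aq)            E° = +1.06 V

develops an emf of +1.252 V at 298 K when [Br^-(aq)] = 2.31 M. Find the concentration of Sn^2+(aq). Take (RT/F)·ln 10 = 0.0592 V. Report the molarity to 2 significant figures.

0.0071 M

The Br₂/Br⁻ couple has the larger reduction potential, so it is the cathode: E°cell = +1.06 − (−0.15) = +1.21 V and n = 2.
From the Nernst equation, log Q = n(E° − E)/0.0592 = 2·(+1.21 − (+1.252))/0.0592 = −1.419.
The balanced reaction is Br2(l) + Sn(s) → 2 Br^-(aq) + Sn^2+(aq), so Q = [Br^-(aq)]^2·[Sn^2+(aq)].
Isolating [Sn^2+(aq)] in Q = 10^{−1.419} yields log [Sn^2+(aq)] = −2.146, i.e. 0.0071 M.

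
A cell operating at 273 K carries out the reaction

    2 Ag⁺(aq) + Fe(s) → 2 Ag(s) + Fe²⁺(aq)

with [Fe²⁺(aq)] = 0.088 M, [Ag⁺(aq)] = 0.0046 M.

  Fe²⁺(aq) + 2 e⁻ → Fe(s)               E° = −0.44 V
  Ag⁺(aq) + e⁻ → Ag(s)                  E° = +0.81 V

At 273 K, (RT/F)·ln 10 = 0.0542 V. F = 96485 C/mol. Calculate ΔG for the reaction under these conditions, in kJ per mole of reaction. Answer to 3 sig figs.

−222 kJ/mol

E°cell = +0.81 − (−0.44) = +1.25 V; the balanced reaction transfers n = 2 electrons.
The reaction quotient is [Fe²⁺(aq)] / [Ag⁺(aq)]^2 = 4.16×10^3; by Nernst, E = +1.25 − (0.0542/2)(3.619) = +1.1519 V.
Then ΔG = −nFE = −2 × 96485 × +1.1519 J/mol = −222 kJ/mol.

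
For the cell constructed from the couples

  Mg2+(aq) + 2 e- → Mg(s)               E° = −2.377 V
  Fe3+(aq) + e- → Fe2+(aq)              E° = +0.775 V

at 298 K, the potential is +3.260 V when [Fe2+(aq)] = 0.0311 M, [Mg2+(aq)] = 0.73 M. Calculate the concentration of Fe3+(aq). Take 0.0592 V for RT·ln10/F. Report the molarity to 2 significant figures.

With Fe³⁺/Fe²⁺ at the cathode and Mg²⁺/Mg at the anode, E°cell = +0.775 − (−2.377) = +3.152 V (n = 2).
Rearranging E = E° − (0.0592/n)·log Q gives log Q = 2(+3.152 − (+3.260))/0.0592 = −3.649.
Balancing electrons gives 2 Fe3+(aq) + Mg(s) → 2 Fe2+(aq) + Mg2+(aq); thus Q = ([Fe2+(aq)]^2·[Mg2+(aq)]) / [Fe3+(aq)]^2.
Isolating [Fe3+(aq)] in Q = 10^{−3.649} yields log [Fe3+(aq)] = 0.249, i.e. 1.8 M.

1.8 M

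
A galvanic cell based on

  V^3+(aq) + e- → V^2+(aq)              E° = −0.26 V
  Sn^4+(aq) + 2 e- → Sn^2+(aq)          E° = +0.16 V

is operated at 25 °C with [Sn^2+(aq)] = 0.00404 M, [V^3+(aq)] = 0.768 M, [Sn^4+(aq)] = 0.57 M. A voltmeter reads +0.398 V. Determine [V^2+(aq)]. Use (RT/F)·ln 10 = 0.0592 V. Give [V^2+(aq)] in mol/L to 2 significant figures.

0.027 M

The Sn⁴⁺/Sn²⁺ couple has the larger reduction potential, so it is the cathode: E°cell = +0.16 − (−0.26) = +0.42 V and n = 2.
Since E = E° − (0.0592/n)·log Q, log Q = n(E° − E)/0.0592 = 0.743.
For Sn^4+(aq) + 2 V^2+(aq) → Sn^2+(aq) + 2 V^3+(aq), the reaction quotient is Q = ([Sn^2+(aq)]·[V^3+(aq)]^2) / ([Sn^4+(aq)]·[V^2+(aq)]^2).
Solving for the unknown gives log [V^2+(aq)] = −1.561, so [V^2+(aq)] ≈ 0.027 M.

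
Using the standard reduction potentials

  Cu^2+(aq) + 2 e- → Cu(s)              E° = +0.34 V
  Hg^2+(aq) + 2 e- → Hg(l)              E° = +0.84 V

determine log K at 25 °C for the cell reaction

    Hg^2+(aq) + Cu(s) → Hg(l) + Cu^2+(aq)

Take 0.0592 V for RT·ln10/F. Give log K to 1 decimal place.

The Hg²⁺/Hg couple is reduced (cathode); E°cell = +0.84 − (+0.34) = +0.50 V with n = 2.
At equilibrium E = 0, so log K = nE°cell / 0.0592 = (2)(+0.50) / 0.0592 = 16.9.

log K = 16.9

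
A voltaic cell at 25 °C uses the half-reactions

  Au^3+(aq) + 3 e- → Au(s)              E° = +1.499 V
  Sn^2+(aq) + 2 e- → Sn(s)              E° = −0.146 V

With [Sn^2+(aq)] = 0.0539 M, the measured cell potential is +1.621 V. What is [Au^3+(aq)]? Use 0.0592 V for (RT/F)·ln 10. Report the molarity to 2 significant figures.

The Au³⁺/Au couple has the larger reduction potential, so it is the cathode: E°cell = +1.499 − (−0.146) = +1.645 V and n = 6.
Since E = E° − (0.0592/n)·log Q, log Q = n(E° − E)/0.0592 = 2.432.
Balancing electrons gives 2 Au^3+(aq) + 3 Sn(s) → 2 Au(s) + 3 Sn^2+(aq); thus Q = [Sn^2+(aq)]^3 / [Au^3+(aq)]^2.
Solving for the unknown gives log [Au^3+(aq)] = −3.119, so [Au^3+(aq)] ≈ 0.00076 M.

0.00076 M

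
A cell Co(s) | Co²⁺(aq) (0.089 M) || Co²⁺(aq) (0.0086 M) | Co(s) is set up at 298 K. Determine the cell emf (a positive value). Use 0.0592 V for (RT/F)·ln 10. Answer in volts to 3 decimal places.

For a concentration cell E°cell = 0, since both electrodes use the same couple.
The compartment with the higher Co²⁺(aq) concentration (0.089 M) acts as the cathode; ions are reduced there and produced at the dilute (0.0086 M) anode.
With n = 2, Ecell = −(0.0592/2)·log([dilute]/[conc]) = −(0.0592/2)·log(0.0086/0.089) = +0.030 V.

0.030 V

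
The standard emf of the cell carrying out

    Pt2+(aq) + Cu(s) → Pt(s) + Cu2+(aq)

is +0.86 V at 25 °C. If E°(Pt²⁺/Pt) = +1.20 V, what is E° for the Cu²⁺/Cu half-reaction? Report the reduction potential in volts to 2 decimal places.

In the reaction as written the Pt²⁺/Pt couple is reduced (cathode) and Cu²⁺/Cu is oxidized (anode), so E°cell = E°(Pt²⁺/Pt) − E°(Cu²⁺/Cu).
E°(Cu²⁺/Cu) = E°(cathode) − E°cell = +1.20 − (+0.86) = +0.34 V.

+0.34 V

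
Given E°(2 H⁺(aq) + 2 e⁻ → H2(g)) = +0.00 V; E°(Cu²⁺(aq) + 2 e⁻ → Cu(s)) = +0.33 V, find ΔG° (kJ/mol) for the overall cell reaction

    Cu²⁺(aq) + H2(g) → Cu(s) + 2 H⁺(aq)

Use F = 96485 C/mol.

In the reaction as written Cu²⁺(aq) is reduced, so the Cu²⁺/Cu couple is the cathode and 2H⁺/H₂ is the anode.
E°cell = +0.33 − (+0.00) = +0.33 V; balancing electrons gives n = 2.
ΔG° = −nFE°cell = −(2)(96485)(+0.33) J/mol = −63.7 kJ/mol.

−63.7 kJ/mol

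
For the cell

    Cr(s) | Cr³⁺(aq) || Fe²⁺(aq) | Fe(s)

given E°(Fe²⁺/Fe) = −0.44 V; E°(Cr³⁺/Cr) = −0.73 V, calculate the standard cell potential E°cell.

By convention the left-hand electrode in cell notation is the anode (oxidation) and the right-hand electrode is the cathode (reduction).
E°cell = E°(right) − E°(left) = −0.44 − (−0.73) = +0.29 V.

+0.29 V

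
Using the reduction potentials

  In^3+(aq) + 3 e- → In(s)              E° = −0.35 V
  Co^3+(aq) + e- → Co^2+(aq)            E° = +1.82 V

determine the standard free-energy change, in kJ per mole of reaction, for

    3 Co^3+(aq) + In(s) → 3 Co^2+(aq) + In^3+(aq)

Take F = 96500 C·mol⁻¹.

−628 kJ/mol

In the reaction as written Co^3+(aq) is reduced, so the Co³⁺/Co²⁺ couple is the cathode and In³⁺/In is the anode.
E°cell = +1.82 − (−0.35) = +2.17 V; balancing electrons gives n = 3.
ΔG° = −nFE°cell = −(3)(96500)(+2.17) J/mol = −628 kJ/mol.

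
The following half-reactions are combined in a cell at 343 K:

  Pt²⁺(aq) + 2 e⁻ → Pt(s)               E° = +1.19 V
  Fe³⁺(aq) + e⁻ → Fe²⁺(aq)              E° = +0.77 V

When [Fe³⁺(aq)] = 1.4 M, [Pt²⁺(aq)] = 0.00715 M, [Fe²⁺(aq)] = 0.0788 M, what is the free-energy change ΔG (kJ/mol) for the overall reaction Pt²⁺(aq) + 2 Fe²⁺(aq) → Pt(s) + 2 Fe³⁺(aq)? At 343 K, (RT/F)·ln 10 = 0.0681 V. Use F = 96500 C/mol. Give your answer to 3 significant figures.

−50.5 kJ/mol

The standard cell potential is +1.19 − (+0.77) = +0.42 V, with n = 2 electrons in the balanced equation.
Q = [Fe³⁺(aq)]^2 / ([Pt²⁺(aq)]·[Fe²⁺(aq)]^2) = 4.41×10^4, so log Q = 4.645 and E = +0.42 − (0.0681/2)(4.645) = +0.2618 V.
Finally ΔG = −nFE = −(2)(96500 C/mol)(+0.2618 V) = −50.5 kJ/mol.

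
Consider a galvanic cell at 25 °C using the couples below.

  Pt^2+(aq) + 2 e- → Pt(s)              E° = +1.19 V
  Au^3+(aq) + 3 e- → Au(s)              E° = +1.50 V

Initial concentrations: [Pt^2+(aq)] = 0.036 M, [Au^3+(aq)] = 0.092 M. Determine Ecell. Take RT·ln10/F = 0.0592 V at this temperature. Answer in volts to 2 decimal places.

+0.33 V

Since E°(Au³⁺/Au) > E°(Pt²⁺/Pt), Au³⁺/Au serves as the cathode.
The standard potential is +1.50 − (+1.19) = +0.31 V and the balanced reaction transfers n = 6 electrons.
Balancing gives 2 Au^3+(aq) + 3 Pt(s) → 2 Au(s) + 3 Pt^2+(aq); hence Q = [Pt^2+(aq)]^3 / [Au^3+(aq)]^2 = 0.00551 (log Q = −2.259).
Applying E = E° − (RT ln10/nF)·log Q gives +0.31 − (0.0592/6)(−2.259) = +0.33 V.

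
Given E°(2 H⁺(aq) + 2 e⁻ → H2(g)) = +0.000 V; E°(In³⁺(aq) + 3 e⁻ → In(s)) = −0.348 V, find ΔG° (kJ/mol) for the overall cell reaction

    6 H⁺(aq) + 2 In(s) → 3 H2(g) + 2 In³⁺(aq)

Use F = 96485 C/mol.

In the reaction as written H⁺(aq) is reduced, so the 2H⁺/H₂ couple is the cathode and In³⁺/In is the anode.
E°cell = +0.000 − (−0.348) = +0.348 V; balancing electrons gives n = 6.
ΔG° = −nFE°cell = −(6)(96485)(+0.348) J/mol = −201 kJ/mol.

−201 kJ/mol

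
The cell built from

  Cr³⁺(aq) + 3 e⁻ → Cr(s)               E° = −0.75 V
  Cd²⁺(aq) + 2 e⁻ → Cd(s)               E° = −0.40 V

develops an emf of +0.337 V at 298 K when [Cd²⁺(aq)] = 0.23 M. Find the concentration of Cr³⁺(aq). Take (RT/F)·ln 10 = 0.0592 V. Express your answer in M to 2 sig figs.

0.50 M

With Cd²⁺/Cd at the cathode and Cr³⁺/Cr at the anode, E°cell = −0.40 − (−0.75) = +0.35 V (n = 6).
Since E = E° − (0.0592/n)·log Q, log Q = n(E° − E)/0.0592 = 1.318.
Balancing electrons gives 3 Cd²⁺(aq) + 2 Cr(s) → 3 Cd(s) + 2 Cr³⁺(aq); thus Q = [Cr³⁺(aq)]^2 / [Cd²⁺(aq)]^3.
Isolating [Cr³⁺(aq)] in Q = 10^{1.318} yields log [Cr³⁺(aq)] = −0.298, i.e. 0.50 M.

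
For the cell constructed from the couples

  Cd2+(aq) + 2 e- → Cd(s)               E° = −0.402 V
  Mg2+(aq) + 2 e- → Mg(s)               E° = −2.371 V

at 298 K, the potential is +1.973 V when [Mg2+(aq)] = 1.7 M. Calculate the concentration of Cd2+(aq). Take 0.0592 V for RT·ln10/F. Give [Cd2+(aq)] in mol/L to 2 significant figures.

With Cd²⁺/Cd at the cathode and Mg²⁺/Mg at the anode, E°cell = −0.402 − (−2.371) = +1.969 V (n = 2).
Rearranging E = E° − (0.0592/n)·log Q gives log Q = 2(+1.969 − (+1.973))/0.0592 = −0.135.
For Cd2+(aq) + Mg(s) → Cd(s) + Mg2+(aq), the reaction quotient is Q = [Mg2+(aq)] / [Cd2+(aq)].
Solving for the unknown gives log [Cd2+(aq)] = 0.365, so [Cd2+(aq)] ≈ 2.3 M.

2.3 M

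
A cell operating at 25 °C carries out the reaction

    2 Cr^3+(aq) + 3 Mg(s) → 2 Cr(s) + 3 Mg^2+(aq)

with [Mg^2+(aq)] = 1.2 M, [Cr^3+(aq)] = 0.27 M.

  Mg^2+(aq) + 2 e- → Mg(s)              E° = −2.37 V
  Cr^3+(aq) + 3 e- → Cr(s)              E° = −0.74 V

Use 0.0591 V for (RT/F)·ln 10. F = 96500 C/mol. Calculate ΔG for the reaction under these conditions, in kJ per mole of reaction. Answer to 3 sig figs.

−936 kJ/mol

The standard cell potential is −0.74 − (−2.37) = +1.63 V, with n = 6 electrons in the balanced equation.
The reaction quotient is [Mg^2+(aq)]^3 / [Cr^3+(aq)]^2 = 23.7; by Nernst, E = +1.63 − (0.0591/6)(1.375) = +1.6165 V.
ΔG = −nFE = −(6)(96500)(+1.6165) J/mol = −936 kJ/mol.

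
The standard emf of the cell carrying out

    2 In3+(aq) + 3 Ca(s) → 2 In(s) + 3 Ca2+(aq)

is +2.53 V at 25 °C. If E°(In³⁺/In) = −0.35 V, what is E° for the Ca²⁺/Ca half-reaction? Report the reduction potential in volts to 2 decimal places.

−2.88 V

In the reaction as written the In³⁺/In couple is reduced (cathode) and Ca²⁺/Ca is oxidized (anode), so E°cell = E°(In³⁺/In) − E°(Ca²⁺/Ca).
E°(Ca²⁺/Ca) = E°(cathode) − E°cell = −0.35 − (+2.53) = −2.88 V.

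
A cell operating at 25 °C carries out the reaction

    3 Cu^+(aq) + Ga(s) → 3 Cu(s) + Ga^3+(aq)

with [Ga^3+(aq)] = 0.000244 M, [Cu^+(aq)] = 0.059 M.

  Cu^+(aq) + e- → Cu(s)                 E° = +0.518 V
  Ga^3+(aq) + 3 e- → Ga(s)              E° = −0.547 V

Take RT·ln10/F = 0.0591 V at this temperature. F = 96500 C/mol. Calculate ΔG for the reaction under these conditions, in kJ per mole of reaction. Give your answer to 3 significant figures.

−308 kJ/mol

With Cu⁺/Cu reduced at the cathode, E°cell = +0.518 − (−0.547) = +1.065 V and n = 3.
Q = [Ga^3+(aq)] / [Cu^+(aq)]^3 = 1.19, so log Q = 0.075 and E = +1.065 − (0.0591/3)(0.075) = +1.0635 V.
Then ΔG = −nFE = −3 × 96500 × +1.0635 J/mol = −308 kJ/mol.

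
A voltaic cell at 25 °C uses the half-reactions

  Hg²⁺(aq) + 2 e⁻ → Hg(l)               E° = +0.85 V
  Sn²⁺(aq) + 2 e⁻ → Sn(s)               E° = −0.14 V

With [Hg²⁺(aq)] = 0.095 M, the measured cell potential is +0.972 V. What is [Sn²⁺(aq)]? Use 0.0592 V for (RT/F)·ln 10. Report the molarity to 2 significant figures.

0.39 M

With Hg²⁺/Hg at the cathode and Sn²⁺/Sn at the anode, E°cell = +0.85 − (−0.14) = +0.99 V (n = 2).
Since E = E° − (0.0592/n)·log Q, log Q = n(E° − E)/0.0592 = 0.608.
For Hg²⁺(aq) + Sn(s) → Hg(l) + Sn²⁺(aq), the reaction quotient is Q = [Sn²⁺(aq)] / [Hg²⁺(aq)].
Solving for the unknown gives log [Sn²⁺(aq)] = −0.414, so [Sn²⁺(aq)] ≈ 0.39 M.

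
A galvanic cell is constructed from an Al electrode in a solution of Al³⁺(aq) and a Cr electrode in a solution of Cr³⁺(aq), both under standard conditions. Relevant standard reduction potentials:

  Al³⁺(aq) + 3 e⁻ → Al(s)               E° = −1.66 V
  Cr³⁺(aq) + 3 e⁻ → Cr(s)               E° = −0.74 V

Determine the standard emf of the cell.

The Cr³⁺/Cr couple has the higher E°, so Cr ion is reduced (cathode) and Al is oxidized (anode).
E°cell = E°(cathode) − E°(anode) = −0.74 − (−1.66) = +0.92 V.

+0.92 V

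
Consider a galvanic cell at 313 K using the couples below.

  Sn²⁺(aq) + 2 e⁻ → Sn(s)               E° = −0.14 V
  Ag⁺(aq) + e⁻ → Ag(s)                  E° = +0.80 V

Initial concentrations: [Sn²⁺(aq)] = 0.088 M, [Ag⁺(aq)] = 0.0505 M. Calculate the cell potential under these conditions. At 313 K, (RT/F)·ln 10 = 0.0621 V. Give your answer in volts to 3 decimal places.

+0.892 V

Ag⁺/Ag is reduced (cathode, E° = +0.80 V) and Sn²⁺/Sn is oxidized (anode).
E°cell = +0.80 − (−0.14) = +0.94 V, with n = 2 electrons transferred.
The balanced reaction is 2 Ag⁺(aq) + Sn(s) → 2 Ag(s) + Sn²⁺(aq), so Q = [Sn²⁺(aq)] / [Ag⁺(aq)]^2 = 34.5 and log Q = 1.538.
E = E° − (0.0621/n)·log Q = +0.94 − (0.0621/2)(1.538) = +0.892 V.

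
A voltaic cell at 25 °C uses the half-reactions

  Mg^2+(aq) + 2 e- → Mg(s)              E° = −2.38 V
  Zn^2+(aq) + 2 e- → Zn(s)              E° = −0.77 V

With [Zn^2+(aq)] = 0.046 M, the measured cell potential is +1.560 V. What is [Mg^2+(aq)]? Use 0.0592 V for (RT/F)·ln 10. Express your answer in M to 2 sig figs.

With Zn²⁺/Zn at the cathode and Mg²⁺/Mg at the anode, E°cell = −0.77 − (−2.38) = +1.61 V (n = 2).
From the Nernst equation, log Q = n(E° − E)/0.0592 = 2·(+1.61 − (+1.560))/0.0592 = 1.689.
For Zn^2+(aq) + Mg(s) → Zn(s) + Mg^2+(aq), the reaction quotient is Q = [Mg^2+(aq)] / [Zn^2+(aq)].
Substituting the known concentrations and solving, log [Mg^2+(aq)] = 0.352 and [Mg^2+(aq)] = 2.2 M.

2.2 M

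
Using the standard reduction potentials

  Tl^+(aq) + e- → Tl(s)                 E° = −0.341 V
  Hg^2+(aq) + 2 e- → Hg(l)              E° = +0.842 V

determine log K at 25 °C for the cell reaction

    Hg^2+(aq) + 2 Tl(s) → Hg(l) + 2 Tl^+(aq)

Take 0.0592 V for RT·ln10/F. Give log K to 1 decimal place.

The Hg²⁺/Hg couple is reduced (cathode); E°cell = +0.842 − (−0.341) = +1.183 V with n = 2.
At equilibrium E = 0, so log K = nE°cell / 0.0592 = (2)(+1.183) / 0.0592 = 40.0.

log K = 40.0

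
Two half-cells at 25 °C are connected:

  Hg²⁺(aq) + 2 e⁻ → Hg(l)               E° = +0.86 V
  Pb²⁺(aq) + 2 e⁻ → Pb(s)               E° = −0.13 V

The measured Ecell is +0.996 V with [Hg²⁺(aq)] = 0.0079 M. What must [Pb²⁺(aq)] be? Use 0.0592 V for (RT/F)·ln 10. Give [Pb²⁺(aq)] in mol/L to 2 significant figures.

0.0050 M

The Hg²⁺/Hg couple has the larger reduction potential, so it is the cathode: E°cell = +0.86 − (−0.13) = +0.99 V and n = 2.
From the Nernst equation, log Q = n(E° − E)/0.0592 = 2·(+0.99 − (+0.996))/0.0592 = −0.203.
The balanced reaction is Hg²⁺(aq) + Pb(s) → Hg(l) + Pb²⁺(aq), so Q = [Pb²⁺(aq)] / [Hg²⁺(aq)].
Substituting the known concentrations and solving, log [Pb²⁺(aq)] = −2.305 and [Pb²⁺(aq)] = 0.0050 M.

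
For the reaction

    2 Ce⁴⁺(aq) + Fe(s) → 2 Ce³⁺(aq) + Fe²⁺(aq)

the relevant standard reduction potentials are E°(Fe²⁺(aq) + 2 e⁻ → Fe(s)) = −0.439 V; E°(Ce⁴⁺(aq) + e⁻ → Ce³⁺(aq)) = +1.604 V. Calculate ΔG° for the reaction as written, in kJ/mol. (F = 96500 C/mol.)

In the reaction as written Ce⁴⁺(aq) is reduced, so the Ce⁴⁺/Ce³⁺ couple is the cathode and Fe²⁺/Fe is the anode.
E°cell = +1.604 − (−0.439) = +2.043 V; balancing electrons gives n = 2.
ΔG° = −nFE°cell = −(2)(96500)(+2.043) J/mol = −394 kJ/mol.

−394 kJ/mol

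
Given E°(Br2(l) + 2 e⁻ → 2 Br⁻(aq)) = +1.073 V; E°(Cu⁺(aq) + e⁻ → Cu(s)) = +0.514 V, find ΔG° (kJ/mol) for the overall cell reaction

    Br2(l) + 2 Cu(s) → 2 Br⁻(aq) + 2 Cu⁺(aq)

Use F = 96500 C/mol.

In the reaction as written Br2(l) is reduced, so the Br₂/Br⁻ couple is the cathode and Cu⁺/Cu is the anode.
E°cell = +1.073 − (+0.514) = +0.559 V; balancing electrons gives n = 2.
ΔG° = −nFE°cell = −(2)(96500)(+0.559) J/mol = −108 kJ/mol.

−108 kJ/mol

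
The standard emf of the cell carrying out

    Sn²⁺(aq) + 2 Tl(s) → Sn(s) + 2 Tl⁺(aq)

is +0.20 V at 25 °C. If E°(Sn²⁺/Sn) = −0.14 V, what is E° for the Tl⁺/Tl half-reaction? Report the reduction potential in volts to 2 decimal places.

−0.34 V

In the reaction as written the Sn²⁺/Sn couple is reduced (cathode) and Tl⁺/Tl is oxidized (anode), so E°cell = E°(Sn²⁺/Sn) − E°(Tl⁺/Tl).
E°(Tl⁺/Tl) = E°(cathode) − E°cell = −0.14 − (+0.20) = −0.34 V.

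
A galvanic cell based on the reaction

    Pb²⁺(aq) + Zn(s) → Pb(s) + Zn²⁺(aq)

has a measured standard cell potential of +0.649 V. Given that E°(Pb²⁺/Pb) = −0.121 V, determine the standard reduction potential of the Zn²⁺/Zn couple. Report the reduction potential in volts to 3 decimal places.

−0.770 V

In the reaction as written the Pb²⁺/Pb couple is reduced (cathode) and Zn²⁺/Zn is oxidized (anode), so E°cell = E°(Pb²⁺/Pb) − E°(Zn²⁺/Zn).
E°(Zn²⁺/Zn) = E°(cathode) − E°cell = −0.121 − (+0.649) = −0.770 V.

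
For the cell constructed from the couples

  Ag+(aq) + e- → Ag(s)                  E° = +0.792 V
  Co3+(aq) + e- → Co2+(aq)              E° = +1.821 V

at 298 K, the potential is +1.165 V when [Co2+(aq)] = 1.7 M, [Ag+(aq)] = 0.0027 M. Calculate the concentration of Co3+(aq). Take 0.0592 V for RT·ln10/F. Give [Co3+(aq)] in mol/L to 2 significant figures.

Co³⁺/Co²⁺ is the cathode (higher E°); E°cell = +1.821 − (+0.792) = +1.029 V with n = 1.
From the Nernst equation, log Q = n(E° − E)/0.0592 = 1·(+1.029 − (+1.165))/0.0592 = −2.297.
Balancing electrons gives Co3+(aq) + Ag(s) → Co2+(aq) + Ag+(aq); thus Q = ([Co2+(aq)]·[Ag+(aq)]) / [Co3+(aq)].
Solving for the unknown gives log [Co3+(aq)] = −0.041, so [Co3+(aq)] ≈ 0.91 M.

0.91 M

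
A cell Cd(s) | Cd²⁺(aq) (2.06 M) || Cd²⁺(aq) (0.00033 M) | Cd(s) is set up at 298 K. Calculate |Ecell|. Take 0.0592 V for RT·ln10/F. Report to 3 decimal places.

0.112 V

For a concentration cell E°cell = 0, since both electrodes use the same couple.
The compartment with the higher Cd²⁺(aq) concentration (2.06 M) acts as the cathode; ions are reduced there and produced at the dilute (0.00033 M) anode.
With n = 2, Ecell = −(0.0592/2)·log([dilute]/[conc]) = −(0.0592/2)·log(0.00033/2.06) = +0.112 V.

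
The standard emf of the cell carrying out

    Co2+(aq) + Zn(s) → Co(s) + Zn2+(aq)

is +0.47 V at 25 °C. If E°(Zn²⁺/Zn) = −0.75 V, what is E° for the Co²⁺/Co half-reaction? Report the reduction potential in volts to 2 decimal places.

−0.28 V

In the reaction as written the Co²⁺/Co couple is reduced (cathode) and Zn²⁺/Zn is oxidized (anode), so E°cell = E°(Co²⁺/Co) − E°(Zn²⁺/Zn).
E°(Co²⁺/Co) = E°cell + E°(anode) = +0.47 + (−0.75) = −0.28 V.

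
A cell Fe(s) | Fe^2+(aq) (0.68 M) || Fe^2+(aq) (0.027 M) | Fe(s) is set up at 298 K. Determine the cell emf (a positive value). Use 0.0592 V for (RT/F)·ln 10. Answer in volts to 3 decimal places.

0.041 V

For a concentration cell E°cell = 0, since both electrodes use the same couple.
The compartment with the higher Fe^2+(aq) concentration (0.68 M) acts as the cathode; ions are reduced there and produced at the dilute (0.027 M) anode.
With n = 2, Ecell = −(0.0592/2)·log([dilute]/[conc]) = −(0.0592/2)·log(0.027/0.68) = +0.041 V.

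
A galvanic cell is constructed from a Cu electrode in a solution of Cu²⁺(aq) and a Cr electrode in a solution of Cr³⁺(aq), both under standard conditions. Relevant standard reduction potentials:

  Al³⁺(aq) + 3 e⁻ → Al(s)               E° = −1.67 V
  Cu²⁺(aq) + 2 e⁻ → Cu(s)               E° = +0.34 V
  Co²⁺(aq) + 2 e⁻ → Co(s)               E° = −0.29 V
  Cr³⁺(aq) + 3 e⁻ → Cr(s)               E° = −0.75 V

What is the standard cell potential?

The Cu²⁺/Cu couple has the higher E°, so Cu ion is reduced (cathode) and Cr is oxidized (anode).
E°cell = E°(cathode) − E°(anode) = +0.34 − (−0.75) = +1.09 V.

+1.09 V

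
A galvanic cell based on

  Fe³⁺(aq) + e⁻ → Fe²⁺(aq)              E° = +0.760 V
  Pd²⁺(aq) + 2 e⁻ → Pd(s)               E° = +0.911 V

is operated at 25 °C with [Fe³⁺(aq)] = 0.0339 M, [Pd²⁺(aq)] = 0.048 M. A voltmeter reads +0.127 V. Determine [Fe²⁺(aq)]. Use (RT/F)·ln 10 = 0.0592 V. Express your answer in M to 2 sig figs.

0.061 M

With Pd²⁺/Pd at the cathode and Fe³⁺/Fe²⁺ at the anode, E°cell = +0.911 − (+0.760) = +0.151 V (n = 2).
Rearranging E = E° − (0.0592/n)·log Q gives log Q = 2(+0.151 − (+0.127))/0.0592 = 0.811.
Balancing electrons gives Pd²⁺(aq) + 2 Fe²⁺(aq) → Pd(s) + 2 Fe³⁺(aq); thus Q = [Fe³⁺(aq)]^2 / ([Pd²⁺(aq)]·[Fe²⁺(aq)]^2).
Isolating [Fe²⁺(aq)] in Q = 10^{0.811} yields log [Fe²⁺(aq)] = −1.216, i.e. 0.061 M.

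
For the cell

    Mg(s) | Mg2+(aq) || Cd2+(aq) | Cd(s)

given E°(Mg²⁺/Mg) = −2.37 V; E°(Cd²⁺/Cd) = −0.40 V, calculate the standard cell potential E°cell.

By convention the left-hand electrode in cell notation is the anode (oxidation) and the right-hand electrode is the cathode (reduction).
E°cell = E°(right) − E°(left) = −0.40 − (−2.37) = +1.97 V.

+1.97 V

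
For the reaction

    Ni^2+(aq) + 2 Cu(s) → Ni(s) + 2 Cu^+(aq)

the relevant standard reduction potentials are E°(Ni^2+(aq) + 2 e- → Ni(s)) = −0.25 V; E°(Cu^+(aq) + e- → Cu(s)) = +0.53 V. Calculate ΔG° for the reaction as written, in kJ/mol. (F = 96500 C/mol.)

+151 kJ/mol

In the reaction as written Ni^2+(aq) is reduced, so the Ni²⁺/Ni couple is the cathode and Cu⁺/Cu is the anode.
E°cell = −0.25 − (+0.53) = −0.78 V; balancing electrons gives n = 2.
ΔG° = −nFE°cell = −(2)(96500)(−0.78) J/mol = +151 kJ/mol.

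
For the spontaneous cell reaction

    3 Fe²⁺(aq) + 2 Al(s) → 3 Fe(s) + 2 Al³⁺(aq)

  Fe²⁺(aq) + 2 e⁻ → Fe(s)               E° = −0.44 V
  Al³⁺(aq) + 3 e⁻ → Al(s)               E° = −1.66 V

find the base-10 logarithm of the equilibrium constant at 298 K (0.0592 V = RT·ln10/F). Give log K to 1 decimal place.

The Fe²⁺/Fe couple is reduced (cathode); E°cell = −0.44 − (−1.66) = +1.22 V with n = 6.
At equilibrium E = 0, so log K = nE°cell / 0.0592 = (6)(+1.22) / 0.0592 = 123.6.

log K = 123.6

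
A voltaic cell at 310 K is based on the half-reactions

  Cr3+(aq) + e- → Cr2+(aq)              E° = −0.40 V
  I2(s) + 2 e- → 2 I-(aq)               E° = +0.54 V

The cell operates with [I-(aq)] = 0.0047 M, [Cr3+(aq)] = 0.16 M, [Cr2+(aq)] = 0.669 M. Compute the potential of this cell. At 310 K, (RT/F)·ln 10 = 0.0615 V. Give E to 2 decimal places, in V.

The I₂/I⁻ couple has the more positive E°, so it is the cathode; Cr³⁺/Cr²⁺ is the anode.
E°cell = +0.54 − (−0.40) = +0.94 V, with n = 2 electrons transferred.
For the overall reaction I2(s) + 2 Cr2+(aq) → 2 I-(aq) + 2 Cr3+(aq), Q = ([I-(aq)]^2·[Cr3+(aq)]^2) / [Cr2+(aq)]^2 = 1.26×10^−6, giving log Q = −5.898.
E = E° − (0.0615/n)·log Q = +0.94 − (0.0615/2)(−5.898) = +1.12 V.

+1.12 V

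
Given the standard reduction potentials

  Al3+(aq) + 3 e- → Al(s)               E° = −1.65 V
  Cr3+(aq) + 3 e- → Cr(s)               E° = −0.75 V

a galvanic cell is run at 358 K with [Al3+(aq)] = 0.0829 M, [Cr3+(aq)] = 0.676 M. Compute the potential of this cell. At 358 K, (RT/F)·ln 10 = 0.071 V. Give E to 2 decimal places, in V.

+0.92 V

The Cr³⁺/Cr couple has the more positive E°, so it is the cathode; Al³⁺/Al is the anode.
The standard potential is −0.75 − (−1.65) = +0.90 V and the balanced reaction transfers n = 3 electrons.
For the overall reaction Cr3+(aq) + Al(s) → Cr(s) + Al3+(aq), Q = [Al3+(aq)] / [Cr3+(aq)] = 0.123, giving log Q = −0.911.
By the Nernst equation, E = +0.90 − (0.071/3)·(−0.911) = +0.92 V.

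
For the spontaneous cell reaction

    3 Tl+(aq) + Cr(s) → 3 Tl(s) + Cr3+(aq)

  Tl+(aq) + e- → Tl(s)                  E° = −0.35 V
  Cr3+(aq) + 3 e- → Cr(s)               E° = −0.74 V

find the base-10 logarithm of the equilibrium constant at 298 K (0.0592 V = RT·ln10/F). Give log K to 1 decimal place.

The Tl⁺/Tl couple is reduced (cathode); E°cell = −0.35 − (−0.74) = +0.39 V with n = 3.
At equilibrium E = 0, so log K = nE°cell / 0.0592 = (3)(+0.39) / 0.0592 = 19.8.

log K = 19.8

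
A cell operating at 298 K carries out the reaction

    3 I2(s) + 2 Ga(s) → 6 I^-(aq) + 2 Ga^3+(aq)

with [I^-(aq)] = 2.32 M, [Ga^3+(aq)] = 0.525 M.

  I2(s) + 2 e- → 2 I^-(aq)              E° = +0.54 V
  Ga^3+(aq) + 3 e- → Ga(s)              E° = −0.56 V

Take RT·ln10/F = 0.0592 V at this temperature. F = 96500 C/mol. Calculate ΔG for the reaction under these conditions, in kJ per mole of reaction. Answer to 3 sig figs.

The standard cell potential is +0.54 − (−0.56) = +1.10 V, with n = 6 electrons in the balanced equation.
The reaction quotient is [I^-(aq)]^6·[Ga^3+(aq)]^2 = 43; by Nernst, E = +1.10 − (0.0592/6)(1.633) = +1.0839 V.
Then ΔG = −nFE = −6 × 96500 × +1.0839 J/mol = −628 kJ/mol.

−628 kJ/mol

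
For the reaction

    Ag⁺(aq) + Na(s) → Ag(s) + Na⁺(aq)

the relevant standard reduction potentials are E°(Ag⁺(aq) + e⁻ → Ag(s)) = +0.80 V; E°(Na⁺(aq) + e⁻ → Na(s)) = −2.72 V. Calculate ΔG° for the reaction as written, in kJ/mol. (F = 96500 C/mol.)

In the reaction as written Ag⁺(aq) is reduced, so the Ag⁺/Ag couple is the cathode and Na⁺/Na is the anode.
E°cell = +0.80 − (−2.72) = +3.52 V; balancing electrons gives n = 1.
ΔG° = −nFE°cell = −(1)(96500)(+3.52) J/mol = −340 kJ/mol.

−340 kJ/mol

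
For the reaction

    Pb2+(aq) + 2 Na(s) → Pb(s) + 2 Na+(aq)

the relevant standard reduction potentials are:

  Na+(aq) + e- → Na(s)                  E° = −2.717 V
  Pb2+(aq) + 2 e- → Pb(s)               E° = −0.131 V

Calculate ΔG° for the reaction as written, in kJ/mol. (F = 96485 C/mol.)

−499 kJ/mol

In the reaction as written Pb2+(aq) is reduced, so the Pb²⁺/Pb couple is the cathode and Na⁺/Na is the anode.
E°cell = −0.131 − (−2.717) = +2.586 V; balancing electrons gives n = 2.
ΔG° = −nFE°cell = −(2)(96485)(+2.586) J/mol = −499 kJ/mol.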